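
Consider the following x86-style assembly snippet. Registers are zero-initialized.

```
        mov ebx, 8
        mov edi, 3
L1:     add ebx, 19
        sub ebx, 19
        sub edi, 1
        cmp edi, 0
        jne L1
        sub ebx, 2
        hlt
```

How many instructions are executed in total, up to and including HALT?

19

after mov ebx, 8: ebx=8
after mov edi, 3: edi=3
after add ebx, 19: ebx=8+19=27
after sub ebx, 19: ebx=27-19=8
after sub edi, 1: edi=3-1=2
cmp edi, 0  (cmp 2,0)
jne L1: taken
after add ebx, 19: ebx=8+19=27
after sub ebx, 19: ebx=27-19=8
after sub edi, 1: edi=2-1=1
cmp edi, 0  (cmp 1,0)
jne L1: taken
after add ebx, 19: ebx=8+19=27
after sub ebx, 19: ebx=27-19=8
after sub edi, 1: edi=1-1=0
cmp edi, 0  (cmp 0,0)
jne L1: not taken
after sub ebx, 2: ebx=8-2=6
halt.
Total executed instructions: 19.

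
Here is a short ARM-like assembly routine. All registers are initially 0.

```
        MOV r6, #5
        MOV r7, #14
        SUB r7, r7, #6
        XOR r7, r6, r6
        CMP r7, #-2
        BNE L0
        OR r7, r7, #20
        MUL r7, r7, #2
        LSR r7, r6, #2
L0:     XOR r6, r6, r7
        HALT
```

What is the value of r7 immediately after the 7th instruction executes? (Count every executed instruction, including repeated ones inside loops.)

0

MOV r6, #5 → r6=5
MOV r7, #14 → r7=14
SUB r7, r7, #6 → r7=14-6=8
XOR r7, r6, r6 → r7=5^5=0
CMP r7, #-2  (cmp 0,-2)
BNE L0: taken
XOR r6, r6, r7 → r6=5^0=5
After step 7: r7 = 0.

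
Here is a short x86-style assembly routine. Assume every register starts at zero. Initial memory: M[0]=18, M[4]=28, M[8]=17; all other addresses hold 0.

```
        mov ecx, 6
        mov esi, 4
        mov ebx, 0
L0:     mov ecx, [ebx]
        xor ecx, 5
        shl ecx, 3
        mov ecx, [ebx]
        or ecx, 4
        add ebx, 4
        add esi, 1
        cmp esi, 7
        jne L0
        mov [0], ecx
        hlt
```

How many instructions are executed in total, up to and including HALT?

32

after mov ecx, 6: ecx=6
after mov esi, 4: esi=4
after mov ebx, 0: ebx=0
after mov ecx, [ebx]: ecx=M[0]=18
after xor ecx, 5: ecx=18^5=23
after shl ecx, 3: ecx=23<<3=184
after mov ecx, [ebx]: ecx=M[0]=18
after or ecx, 4: ecx=18|4=22
after add ebx, 4: ebx=0+4=4
after add esi, 1: esi=4+1=5
cmp esi, 7  (cmp 5,7)
jne L0: taken
after mov ecx, [ebx]: ecx=M[4]=28
after xor ecx, 5: ecx=28^5=25
after shl ecx, 3: ecx=25<<3=200
after mov ecx, [ebx]: ecx=M[4]=28
after or ecx, 4: ecx=28|4=28
after add ebx, 4: ebx=4+4=8
after add esi, 1: esi=5+1=6
cmp esi, 7  (cmp 6,7)
jne L0: taken
after mov ecx, [ebx]: ecx=M[8]=17
after xor ecx, 5: ecx=17^5=20
after shl ecx, 3: ecx=20<<3=160
after mov ecx, [ebx]: ecx=M[8]=17
after or ecx, 4: ecx=17|4=21
after add ebx, 4: ebx=8+4=12
after add esi, 1: esi=6+1=7
cmp esi, 7  (cmp 7,7)
jne L0: not taken
mov [0], ecx → M[0]=21
halt.
Total executed instructions: 32.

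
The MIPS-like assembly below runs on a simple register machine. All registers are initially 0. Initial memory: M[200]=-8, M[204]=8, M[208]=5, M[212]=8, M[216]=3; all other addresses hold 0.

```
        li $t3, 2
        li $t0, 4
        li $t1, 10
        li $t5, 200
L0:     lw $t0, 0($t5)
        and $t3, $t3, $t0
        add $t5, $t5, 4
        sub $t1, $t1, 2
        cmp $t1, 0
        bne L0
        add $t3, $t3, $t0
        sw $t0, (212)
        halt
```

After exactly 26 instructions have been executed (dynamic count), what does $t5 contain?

216

$t3=2
$t0=4
$t1=10
$t5=200
$t0=M[200]=-8
$t3=2&(-8)=0
$t5=200+4=204
$t1=10-2=8
cmp $t1, 0  (cmp 8,0)
bne L0: taken
$t0=M[204]=8
$t3=0&8=0
$t5=204+4=208
$t1=8-2=6
cmp $t1, 0  (cmp 6,0)
bne L0: taken
$t0=M[208]=5
$t3=0&5=0
$t5=208+4=212
$t1=6-2=4
cmp $t1, 0  (cmp 4,0)
bne L0: taken
$t0=M[212]=8
$t3=0&8=0
$t5=212+4=216
$t1=4-2=2
After step 26: $t5 = 216.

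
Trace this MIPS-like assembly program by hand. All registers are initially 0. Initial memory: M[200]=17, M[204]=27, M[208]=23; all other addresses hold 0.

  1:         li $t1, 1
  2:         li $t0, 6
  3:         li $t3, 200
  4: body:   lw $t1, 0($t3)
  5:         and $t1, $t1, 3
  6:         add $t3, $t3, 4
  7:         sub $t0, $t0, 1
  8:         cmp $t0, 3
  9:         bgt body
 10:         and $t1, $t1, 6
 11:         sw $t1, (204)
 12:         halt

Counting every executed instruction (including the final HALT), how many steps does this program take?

24

$t1=1
$t0=6
$t3=200
$t1=M[200]=17
$t1=17&3=1
$t3=200+4=204
$t0=6-1=5
cmp $t0, 3  (cmp 5,3)
bgt body: taken
$t1=M[204]=27
$t1=27&3=3
$t3=204+4=208
$t0=5-1=4
cmp $t0, 3  (cmp 4,3)
bgt body: taken
$t1=M[208]=23
$t1=23&3=3
$t3=208+4=212
$t0=4-1=3
cmp $t0, 3  (cmp 3,3)
bgt body: not taken
$t1=3&6=2
sw $t1, (204) → M[204]=2
halt.
Total executed instructions: 24.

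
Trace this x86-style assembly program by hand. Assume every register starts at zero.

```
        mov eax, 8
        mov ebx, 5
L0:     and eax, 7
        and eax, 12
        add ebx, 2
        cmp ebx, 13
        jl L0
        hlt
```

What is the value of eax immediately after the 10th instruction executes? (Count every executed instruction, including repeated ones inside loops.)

0

mov eax, 8 → eax=8
mov ebx, 5 → ebx=5
and eax, 7 → eax=8&7=0
and eax, 12 → eax=0&12=0
add ebx, 2 → ebx=5+2=7
cmp ebx, 13  (cmp 7,13)
jl L0: taken
and eax, 7 → eax=0&7=0
and eax, 12 → eax=0&12=0
add ebx, 2 → ebx=7+2=9
After step 10: eax = 0.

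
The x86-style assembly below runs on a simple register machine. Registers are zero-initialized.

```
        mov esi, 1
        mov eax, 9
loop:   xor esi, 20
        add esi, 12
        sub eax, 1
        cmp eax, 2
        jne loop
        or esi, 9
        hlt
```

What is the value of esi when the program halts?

mov esi, 1 → esi=1
mov eax, 9 → eax=9
xor esi, 20 → esi=1^20=21
add esi, 12 → esi=21+12=33
sub eax, 1 → eax=9-1=8
cmp eax, 2  (cmp 8,2)
jne loop: taken
xor esi, 20 → esi=33^20=53
add esi, 12 → esi=53+12=65
sub eax, 1 → eax=8-1=7
cmp eax, 2  (cmp 7,2)
jne loop: taken
xor esi, 20 → esi=65^20=85
add esi, 12 → esi=85+12=97
sub eax, 1 → eax=7-1=6
cmp eax, 2  (cmp 6,2)
jne loop: taken
xor esi, 20 → esi=97^20=117
add esi, 12 → esi=117+12=129
sub eax, 1 → eax=6-1=5
cmp eax, 2  (cmp 5,2)
jne loop: taken
xor esi, 20 → esi=129^20=149
add esi, 12 → esi=149+12=161
sub eax, 1 → eax=5-1=4
cmp eax, 2  (cmp 4,2)
jne loop: taken
xor esi, 20 → esi=161^20=181
add esi, 12 → esi=181+12=193
sub eax, 1 → eax=4-1=3
cmp eax, 2  (cmp 3,2)
jne loop: taken
xor esi, 20 → esi=193^20=213
add esi, 12 → esi=213+12=225
sub eax, 1 → eax=3-1=2
cmp eax, 2  (cmp 2,2)
jne loop: not taken
or esi, 9 → esi=225|9=233
halt.

233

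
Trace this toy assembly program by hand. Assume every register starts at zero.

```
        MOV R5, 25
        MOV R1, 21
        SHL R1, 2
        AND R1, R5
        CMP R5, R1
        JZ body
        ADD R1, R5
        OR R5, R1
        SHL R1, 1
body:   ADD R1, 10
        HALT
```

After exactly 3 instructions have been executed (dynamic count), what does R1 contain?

84

after MOV R5, 25: R5=25
after MOV R1, 21: R1=21
after SHL R1, 2: R1=21<<2=84
After step 3: R1 = 84.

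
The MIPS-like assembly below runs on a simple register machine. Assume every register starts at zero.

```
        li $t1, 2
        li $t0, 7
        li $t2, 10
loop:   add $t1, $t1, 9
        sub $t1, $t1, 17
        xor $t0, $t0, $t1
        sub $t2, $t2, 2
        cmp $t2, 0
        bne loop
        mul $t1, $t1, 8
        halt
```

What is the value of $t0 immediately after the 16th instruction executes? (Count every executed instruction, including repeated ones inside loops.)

15

li $t1, 2 → $t1=2
li $t0, 7 → $t0=7
li $t2, 10 → $t2=10
add $t1, $t1, 9 → $t1=2+9=11
sub $t1, $t1, 17 → $t1=11-17=-6
xor $t0, $t0, $t1 → $t0=7^(-6)=-3
sub $t2, $t2, 2 → $t2=10-2=8
cmp $t2, 0  (cmp 8,0)
bne loop: taken
add $t1, $t1, 9 → $t1=(-6)+9=3
sub $t1, $t1, 17 → $t1=3-17=-14
xor $t0, $t0, $t1 → $t0=(-3)^(-14)=15
sub $t2, $t2, 2 → $t2=8-2=6
cmp $t2, 0  (cmp 6,0)
bne loop: taken
add $t1, $t1, 9 → $t1=(-14)+9=-5
After step 16: $t0 = 15.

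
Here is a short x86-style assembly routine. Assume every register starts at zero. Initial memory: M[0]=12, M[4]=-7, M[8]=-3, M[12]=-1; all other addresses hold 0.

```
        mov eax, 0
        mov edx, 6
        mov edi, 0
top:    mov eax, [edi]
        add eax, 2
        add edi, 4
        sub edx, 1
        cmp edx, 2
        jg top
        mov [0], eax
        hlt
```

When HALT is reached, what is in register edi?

16

mov eax, 0 → eax=0
mov edx, 6 → edx=6
mov edi, 0 → edi=0
mov eax, [edi] → eax=M[0]=12
add eax, 2 → eax=12+2=14
add edi, 4 → edi=0+4=4
sub edx, 1 → edx=6-1=5
cmp edx, 2  (cmp 5,2)
jg top: taken
mov eax, [edi] → eax=M[4]=-7
add eax, 2 → eax=(-7)+2=-5
add edi, 4 → edi=4+4=8
sub edx, 1 → edx=5-1=4
cmp edx, 2  (cmp 4,2)
jg top: taken
mov eax, [edi] → eax=M[8]=-3
add eax, 2 → eax=(-3)+2=-1
add edi, 4 → edi=8+4=12
sub edx, 1 → edx=4-1=3
cmp edx, 2  (cmp 3,2)
jg top: taken
mov eax, [edi] → eax=M[12]=-1
add eax, 2 → eax=(-1)+2=1
add edi, 4 → edi=12+4=16
sub edx, 1 → edx=3-1=2
cmp edx, 2  (cmp 2,2)
jg top: not taken
mov [0], eax → M[0]=1
halt.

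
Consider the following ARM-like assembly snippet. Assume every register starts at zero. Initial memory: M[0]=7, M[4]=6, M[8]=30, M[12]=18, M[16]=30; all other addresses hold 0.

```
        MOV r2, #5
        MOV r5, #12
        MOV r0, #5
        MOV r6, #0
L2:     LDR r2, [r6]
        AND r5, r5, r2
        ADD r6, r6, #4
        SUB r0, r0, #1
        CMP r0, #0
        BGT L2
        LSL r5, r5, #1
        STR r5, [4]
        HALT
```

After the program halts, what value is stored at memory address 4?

after MOV r2, #5: r2=5
after MOV r5, #12: r5=12
after MOV r0, #5: r0=5
after MOV r6, #0: r6=0
after LDR r2, [r6]: r2=M[0]=7
after AND r5, r5, r2: r5=12&7=4
after ADD r6, r6, #4: r6=0+4=4
after SUB r0, r0, #1: r0=5-1=4
CMP r0, #0  (cmp 4,0)
BGT L2: taken
after LDR r2, [r6]: r2=M[4]=6
after AND r5, r5, r2: r5=4&6=4
after ADD r6, r6, #4: r6=4+4=8
after SUB r0, r0, #1: r0=4-1=3
CMP r0, #0  (cmp 3,0)
BGT L2: taken
after LDR r2, [r6]: r2=M[8]=30
after AND r5, r5, r2: r5=4&30=4
after ADD r6, r6, #4: r6=8+4=12
after SUB r0, r0, #1: r0=3-1=2
CMP r0, #0  (cmp 2,0)
BGT L2: taken
after LDR r2, [r6]: r2=M[12]=18
after AND r5, r5, r2: r5=4&18=0
after ADD r6, r6, #4: r6=12+4=16
after SUB r0, r0, #1: r0=2-1=1
CMP r0, #0  (cmp 1,0)
BGT L2: taken
after LDR r2, [r6]: r2=M[16]=30
after AND r5, r5, r2: r5=0&30=0
after ADD r6, r6, #4: r6=16+4=20
after SUB r0, r0, #1: r0=1-1=0
CMP r0, #0  (cmp 0,0)
BGT L2: not taken
after LSL r5, r5, #1: r5=0<<1=0
STR r5, [4] → M[4]=0
halt.

0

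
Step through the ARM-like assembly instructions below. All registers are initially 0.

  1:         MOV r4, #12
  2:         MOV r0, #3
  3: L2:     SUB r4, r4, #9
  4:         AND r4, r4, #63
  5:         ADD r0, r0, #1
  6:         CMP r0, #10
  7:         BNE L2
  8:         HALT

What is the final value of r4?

13

MOV r4, #12 → r4=12
MOV r0, #3 → r0=3
SUB r4, r4, #9 → r4=12-9=3
AND r4, r4, #63 → r4=3&63=3
ADD r0, r0, #1 → r0=3+1=4
CMP r0, #10  (cmp 4,10)
BNE L2: taken
SUB r4, r4, #9 → r4=3-9=-6
AND r4, r4, #63 → r4=(-6)&63=58
ADD r0, r0, #1 → r0=4+1=5
CMP r0, #10  (cmp 5,10)
BNE L2: taken
SUB r4, r4, #9 → r4=58-9=49
AND r4, r4, #63 → r4=49&63=49
ADD r0, r0, #1 → r0=5+1=6
CMP r0, #10  (cmp 6,10)
BNE L2: taken
SUB r4, r4, #9 → r4=49-9=40
AND r4, r4, #63 → r4=40&63=40
ADD r0, r0, #1 → r0=6+1=7
CMP r0, #10  (cmp 7,10)
BNE L2: taken
SUB r4, r4, #9 → r4=40-9=31
AND r4, r4, #63 → r4=31&63=31
ADD r0, r0, #1 → r0=7+1=8
CMP r0, #10  (cmp 8,10)
BNE L2: taken
SUB r4, r4, #9 → r4=31-9=22
AND r4, r4, #63 → r4=22&63=22
ADD r0, r0, #1 → r0=8+1=9
CMP r0, #10  (cmp 9,10)
BNE L2: taken
SUB r4, r4, #9 → r4=22-9=13
AND r4, r4, #63 → r4=13&63=13
ADD r0, r0, #1 → r0=9+1=10
CMP r0, #10  (cmp 10,10)
BNE L2: not taken
halt.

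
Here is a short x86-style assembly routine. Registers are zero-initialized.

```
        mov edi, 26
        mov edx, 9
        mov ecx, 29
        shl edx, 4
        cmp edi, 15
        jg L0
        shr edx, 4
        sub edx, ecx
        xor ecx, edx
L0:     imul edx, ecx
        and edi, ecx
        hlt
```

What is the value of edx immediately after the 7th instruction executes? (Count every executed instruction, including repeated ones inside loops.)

mov edi, 26 → edi=26
mov edx, 9 → edx=9
mov ecx, 29 → ecx=29
shl edx, 4 → edx=9<<4=144
cmp edi, 15  (cmp 26,15)
jg L0: taken
imul edx, ecx → edx=144*29=4176
After step 7: edx = 4176.

4176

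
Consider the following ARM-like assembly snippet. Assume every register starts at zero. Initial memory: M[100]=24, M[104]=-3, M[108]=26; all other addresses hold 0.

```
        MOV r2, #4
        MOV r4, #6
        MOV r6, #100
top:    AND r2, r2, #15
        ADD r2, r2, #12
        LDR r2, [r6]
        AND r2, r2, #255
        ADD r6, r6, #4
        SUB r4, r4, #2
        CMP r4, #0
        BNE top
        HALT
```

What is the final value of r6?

112

after MOV r2, #4: r2=4
after MOV r4, #6: r4=6
after MOV r6, #100: r6=100
after AND r2, r2, #15: r2=4&15=4
after ADD r2, r2, #12: r2=4+12=16
after LDR r2, [r6]: r2=M[100]=24
after AND r2, r2, #255: r2=24&255=24
after ADD r6, r6, #4: r6=100+4=104
after SUB r4, r4, #2: r4=6-2=4
CMP r4, #0  (cmp 4,0)
BNE top: taken
after AND r2, r2, #15: r2=24&15=8
after ADD r2, r2, #12: r2=8+12=20
after LDR r2, [r6]: r2=M[104]=-3
after AND r2, r2, #255: r2=(-3)&255=253
after ADD r6, r6, #4: r6=104+4=108
after SUB r4, r4, #2: r4=4-2=2
CMP r4, #0  (cmp 2,0)
BNE top: taken
after AND r2, r2, #15: r2=253&15=13
after ADD r2, r2, #12: r2=13+12=25
after LDR r2, [r6]: r2=M[108]=26
after AND r2, r2, #255: r2=26&255=26
after ADD r6, r6, #4: r6=108+4=112
after SUB r4, r4, #2: r4=2-2=0
CMP r4, #0  (cmp 0,0)
BNE top: not taken
halt.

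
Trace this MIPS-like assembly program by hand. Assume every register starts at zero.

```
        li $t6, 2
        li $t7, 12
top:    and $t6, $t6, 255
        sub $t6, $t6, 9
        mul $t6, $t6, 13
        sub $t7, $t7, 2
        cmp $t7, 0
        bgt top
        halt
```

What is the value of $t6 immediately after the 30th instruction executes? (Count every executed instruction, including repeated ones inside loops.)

1209

after li $t6, 2: $t6=2
after li $t7, 12: $t7=12
after and $t6, $t6, 255: $t6=2&255=2
after sub $t6, $t6, 9: $t6=2-9=-7
after mul $t6, $t6, 13: $t6=(-7)*13=-91
after sub $t7, $t7, 2: $t7=12-2=10
cmp $t7, 0  (cmp 10,0)
bgt top: taken
after and $t6, $t6, 255: $t6=(-91)&255=165
after sub $t6, $t6, 9: $t6=165-9=156
after mul $t6, $t6, 13: $t6=156*13=2028
after sub $t7, $t7, 2: $t7=10-2=8
cmp $t7, 0  (cmp 8,0)
bgt top: taken
after and $t6, $t6, 255: $t6=2028&255=236
after sub $t6, $t6, 9: $t6=236-9=227
after mul $t6, $t6, 13: $t6=227*13=2951
after sub $t7, $t7, 2: $t7=8-2=6
cmp $t7, 0  (cmp 6,0)
bgt top: taken
after and $t6, $t6, 255: $t6=2951&255=135
after sub $t6, $t6, 9: $t6=135-9=126
after mul $t6, $t6, 13: $t6=126*13=1638
after sub $t7, $t7, 2: $t7=6-2=4
cmp $t7, 0  (cmp 4,0)
bgt top: taken
after and $t6, $t6, 255: $t6=1638&255=102
after sub $t6, $t6, 9: $t6=102-9=93
after mul $t6, $t6, 13: $t6=93*13=1209
after sub $t7, $t7, 2: $t7=4-2=2
After step 30: $t6 = 1209.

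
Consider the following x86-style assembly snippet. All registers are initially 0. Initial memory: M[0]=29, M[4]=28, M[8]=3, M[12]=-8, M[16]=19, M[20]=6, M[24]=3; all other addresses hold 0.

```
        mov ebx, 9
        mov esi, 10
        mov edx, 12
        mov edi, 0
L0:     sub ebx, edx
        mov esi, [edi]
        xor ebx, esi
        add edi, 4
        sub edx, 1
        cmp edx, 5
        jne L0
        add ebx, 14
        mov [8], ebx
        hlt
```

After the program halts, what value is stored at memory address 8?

mov ebx, 9 → ebx=9
mov esi, 10 → esi=10
mov edx, 12 → edx=12
mov edi, 0 → edi=0
sub ebx, edx → ebx=9-12=-3
mov esi, [edi] → esi=M[0]=29
xor ebx, esi → ebx=(-3)^29=-32
add edi, 4 → edi=0+4=4
sub edx, 1 → edx=12-1=11
cmp edx, 5  (cmp 11,5)
jne L0: taken
sub ebx, edx → ebx=(-32)-11=-43
mov esi, [edi] → esi=M[4]=28
xor ebx, esi → ebx=(-43)^28=-55
add edi, 4 → edi=4+4=8
sub edx, 1 → edx=11-1=10
cmp edx, 5  (cmp 10,5)
jne L0: taken
sub ebx, edx → ebx=(-55)-10=-65
mov esi, [edi] → esi=M[8]=3
xor ebx, esi → ebx=(-65)^3=-68
add edi, 4 → edi=8+4=12
sub edx, 1 → edx=10-1=9
cmp edx, 5  (cmp 9,5)
jne L0: taken
sub ebx, edx → ebx=(-68)-9=-77
mov esi, [edi] → esi=M[12]=-8
xor ebx, esi → ebx=(-77)^(-8)=75
add edi, 4 → edi=12+4=16
sub edx, 1 → edx=9-1=8
cmp edx, 5  (cmp 8,5)
jne L0: taken
sub ebx, edx → ebx=75-8=67
mov esi, [edi] → esi=M[16]=19
xor ebx, esi → ebx=67^19=80
add edi, 4 → edi=16+4=20
sub edx, 1 → edx=8-1=7
cmp edx, 5  (cmp 7,5)
jne L0: taken
sub ebx, edx → ebx=80-7=73
mov esi, [edi] → esi=M[20]=6
xor ebx, esi → ebx=73^6=79
add edi, 4 → edi=20+4=24
sub edx, 1 → edx=7-1=6
cmp edx, 5  (cmp 6,5)
jne L0: taken
sub ebx, edx → ebx=79-6=73
mov esi, [edi] → esi=M[24]=3
xor ebx, esi → ebx=73^3=74
add edi, 4 → edi=24+4=28
sub edx, 1 → edx=6-1=5
cmp edx, 5  (cmp 5,5)
jne L0: not taken
add ebx, 14 → ebx=74+14=88
mov [8], ebx → M[8]=88
halt.

88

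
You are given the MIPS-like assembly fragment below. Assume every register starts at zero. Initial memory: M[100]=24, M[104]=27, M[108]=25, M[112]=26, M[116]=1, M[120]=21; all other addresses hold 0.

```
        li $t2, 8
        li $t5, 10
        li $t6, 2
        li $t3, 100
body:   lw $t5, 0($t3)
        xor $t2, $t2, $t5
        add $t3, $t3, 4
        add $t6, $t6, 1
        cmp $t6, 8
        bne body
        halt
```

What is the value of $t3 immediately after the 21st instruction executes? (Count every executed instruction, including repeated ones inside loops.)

$t2=8
$t5=10
$t6=2
$t3=100
$t5=M[100]=24
$t2=8^24=16
$t3=100+4=104
$t6=2+1=3
cmp $t6, 8  (cmp 3,8)
bne body: taken
$t5=M[104]=27
$t2=16^27=11
$t3=104+4=108
$t6=3+1=4
cmp $t6, 8  (cmp 4,8)
bne body: taken
$t5=M[108]=25
$t2=11^25=18
$t3=108+4=112
$t6=4+1=5
cmp $t6, 8  (cmp 5,8)
After step 21: $t3 = 112.

112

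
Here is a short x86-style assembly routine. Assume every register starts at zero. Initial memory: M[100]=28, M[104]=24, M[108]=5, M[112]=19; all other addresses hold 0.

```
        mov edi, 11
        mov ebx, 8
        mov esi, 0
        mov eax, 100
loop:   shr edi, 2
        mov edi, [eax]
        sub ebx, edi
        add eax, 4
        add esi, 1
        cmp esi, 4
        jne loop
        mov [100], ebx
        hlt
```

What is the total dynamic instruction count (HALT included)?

34

mov edi, 11 → edi=11
mov ebx, 8 → ebx=8
mov esi, 0 → esi=0
mov eax, 100 → eax=100
shr edi, 2 → edi=11>>2=2
mov edi, [eax] → edi=M[100]=28
sub ebx, edi → ebx=8-28=-20
add eax, 4 → eax=100+4=104
add esi, 1 → esi=0+1=1
cmp esi, 4  (cmp 1,4)
jne loop: taken
shr edi, 2 → edi=28>>2=7
mov edi, [eax] → edi=M[104]=24
sub ebx, edi → ebx=(-20)-24=-44
add eax, 4 → eax=104+4=108
add esi, 1 → esi=1+1=2
cmp esi, 4  (cmp 2,4)
jne loop: taken
shr edi, 2 → edi=24>>2=6
mov edi, [eax] → edi=M[108]=5
sub ebx, edi → ebx=(-44)-5=-49
add eax, 4 → eax=108+4=112
add esi, 1 → esi=2+1=3
cmp esi, 4  (cmp 3,4)
jne loop: taken
shr edi, 2 → edi=5>>2=1
mov edi, [eax] → edi=M[112]=19
sub ebx, edi → ebx=(-49)-19=-68
add eax, 4 → eax=112+4=116
add esi, 1 → esi=3+1=4
cmp esi, 4  (cmp 4,4)
jne loop: not taken
mov [100], ebx → M[100]=-68
halt.
Total executed instructions: 34.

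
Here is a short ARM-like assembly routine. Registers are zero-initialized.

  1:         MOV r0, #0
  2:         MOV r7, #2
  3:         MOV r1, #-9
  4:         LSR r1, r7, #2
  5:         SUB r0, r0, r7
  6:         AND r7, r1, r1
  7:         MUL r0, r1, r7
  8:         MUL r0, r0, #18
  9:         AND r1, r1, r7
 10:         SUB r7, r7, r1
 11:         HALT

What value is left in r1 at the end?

r0=0
r7=2
r1=-9
r1=2>>2=0
r0=0-2=-2
r7=0&0=0
r0=0*0=0
r0=0*18=0
r1=0&0=0
r7=0-0=0
halt.

0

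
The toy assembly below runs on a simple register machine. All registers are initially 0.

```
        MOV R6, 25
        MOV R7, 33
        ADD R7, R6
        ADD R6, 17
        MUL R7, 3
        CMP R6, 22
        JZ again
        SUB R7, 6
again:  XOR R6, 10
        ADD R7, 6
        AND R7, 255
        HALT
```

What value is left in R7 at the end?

MOV R6, 25 → R6=25
MOV R7, 33 → R7=33
ADD R7, R6 → R7=33+25=58
ADD R6, 17 → R6=25+17=42
MUL R7, 3 → R7=58*3=174
CMP R6, 22  (cmp 42,22)
JZ again: not taken
SUB R7, 6 → R7=174-6=168
XOR R6, 10 → R6=42^10=32
ADD R7, 6 → R7=168+6=174
AND R7, 255 → R7=174&255=174
halt.

174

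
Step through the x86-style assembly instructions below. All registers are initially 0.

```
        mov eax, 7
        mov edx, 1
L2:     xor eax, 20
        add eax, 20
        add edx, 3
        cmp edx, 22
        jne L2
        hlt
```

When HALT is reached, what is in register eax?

231

mov eax, 7 → eax=7
mov edx, 1 → edx=1
xor eax, 20 → eax=7^20=19
add eax, 20 → eax=19+20=39
add edx, 3 → edx=1+3=4
cmp edx, 22  (cmp 4,22)
jne L2: taken
xor eax, 20 → eax=39^20=51
add eax, 20 → eax=51+20=71
add edx, 3 → edx=4+3=7
cmp edx, 22  (cmp 7,22)
jne L2: taken
xor eax, 20 → eax=71^20=83
add eax, 20 → eax=83+20=103
add edx, 3 → edx=7+3=10
cmp edx, 22  (cmp 10,22)
jne L2: taken
xor eax, 20 → eax=103^20=115
add eax, 20 → eax=115+20=135
add edx, 3 → edx=10+3=13
cmp edx, 22  (cmp 13,22)
jne L2: taken
xor eax, 20 → eax=135^20=147
add eax, 20 → eax=147+20=167
add edx, 3 → edx=13+3=16
cmp edx, 22  (cmp 16,22)
jne L2: taken
xor eax, 20 → eax=167^20=179
add eax, 20 → eax=179+20=199
add edx, 3 → edx=16+3=19
cmp edx, 22  (cmp 19,22)
jne L2: taken
xor eax, 20 → eax=199^20=211
add eax, 20 → eax=211+20=231
add edx, 3 → edx=19+3=22
cmp edx, 22  (cmp 22,22)
jne L2: not taken
halt.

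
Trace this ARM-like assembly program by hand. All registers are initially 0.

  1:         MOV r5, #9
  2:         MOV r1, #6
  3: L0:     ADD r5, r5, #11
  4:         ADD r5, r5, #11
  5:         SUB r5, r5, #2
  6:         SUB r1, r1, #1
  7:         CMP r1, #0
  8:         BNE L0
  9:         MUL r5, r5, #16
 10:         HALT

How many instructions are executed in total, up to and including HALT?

r5=9
r1=6
r5=9+11=20
r5=20+11=31
r5=31-2=29
r1=6-1=5
CMP r1, #0  (cmp 5,0)
BNE L0: taken
r5=29+11=40
r5=40+11=51
r5=51-2=49
r1=5-1=4
CMP r1, #0  (cmp 4,0)
BNE L0: taken
r5=49+11=60
r5=60+11=71
r5=71-2=69
r1=4-1=3
CMP r1, #0  (cmp 3,0)
BNE L0: taken
r5=69+11=80
r5=80+11=91
r5=91-2=89
r1=3-1=2
CMP r1, #0  (cmp 2,0)
BNE L0: taken
r5=89+11=100
r5=100+11=111
r5=111-2=109
r1=2-1=1
CMP r1, #0  (cmp 1,0)
BNE L0: taken
r5=109+11=120
r5=120+11=131
r5=131-2=129
r1=1-1=0
CMP r1, #0  (cmp 0,0)
BNE L0: not taken
r5=129*16=2064
halt.
Total executed instructions: 40.

40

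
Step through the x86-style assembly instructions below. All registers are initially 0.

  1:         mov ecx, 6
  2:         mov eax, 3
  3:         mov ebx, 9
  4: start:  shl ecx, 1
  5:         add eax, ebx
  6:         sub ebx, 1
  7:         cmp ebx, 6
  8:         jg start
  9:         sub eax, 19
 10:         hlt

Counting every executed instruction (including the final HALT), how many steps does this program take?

20

after mov ecx, 6: ecx=6
after mov eax, 3: eax=3
after mov ebx, 9: ebx=9
after shl ecx, 1: ecx=6<<1=12
after add eax, ebx: eax=3+9=12
after sub ebx, 1: ebx=9-1=8
cmp ebx, 6  (cmp 8,6)
jg start: taken
after shl ecx, 1: ecx=12<<1=24
after add eax, ebx: eax=12+8=20
after sub ebx, 1: ebx=8-1=7
cmp ebx, 6  (cmp 7,6)
jg start: taken
after shl ecx, 1: ecx=24<<1=48
after add eax, ebx: eax=20+7=27
after sub ebx, 1: ebx=7-1=6
cmp ebx, 6  (cmp 6,6)
jg start: not taken
after sub eax, 19: eax=27-19=8
halt.
Total executed instructions: 20.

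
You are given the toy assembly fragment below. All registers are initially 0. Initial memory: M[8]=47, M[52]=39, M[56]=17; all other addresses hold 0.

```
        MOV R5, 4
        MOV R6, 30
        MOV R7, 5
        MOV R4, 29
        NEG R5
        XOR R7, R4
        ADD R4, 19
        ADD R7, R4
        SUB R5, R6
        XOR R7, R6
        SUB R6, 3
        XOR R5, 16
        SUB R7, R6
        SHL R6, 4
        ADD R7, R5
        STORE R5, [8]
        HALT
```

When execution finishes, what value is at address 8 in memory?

MOV R5, 4 → R5=4
MOV R6, 30 → R6=30
MOV R7, 5 → R7=5
MOV R4, 29 → R4=29
NEG R5 → R5=-(4)=-4
XOR R7, R4 → R7=5^29=24
ADD R4, 19 → R4=29+19=48
ADD R7, R4 → R7=24+48=72
SUB R5, R6 → R5=(-4)-30=-34
XOR R7, R6 → R7=72^30=86
SUB R6, 3 → R6=30-3=27
XOR R5, 16 → R5=(-34)^16=-50
SUB R7, R6 → R7=86-27=59
SHL R6, 4 → R6=27<<4=432
ADD R7, R5 → R7=59+(-50)=9
STORE R5, [8] → M[8]=-50
halt.

-50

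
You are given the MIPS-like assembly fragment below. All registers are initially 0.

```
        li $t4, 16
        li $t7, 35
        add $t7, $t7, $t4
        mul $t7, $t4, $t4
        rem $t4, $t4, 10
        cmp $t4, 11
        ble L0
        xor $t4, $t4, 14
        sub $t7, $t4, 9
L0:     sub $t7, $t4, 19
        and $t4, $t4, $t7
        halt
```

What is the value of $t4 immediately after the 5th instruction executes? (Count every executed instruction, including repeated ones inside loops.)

6

$t4=16
$t7=35
$t7=35+16=51
$t7=16*16=256
$t4=16%10=6
After step 5: $t4 = 6.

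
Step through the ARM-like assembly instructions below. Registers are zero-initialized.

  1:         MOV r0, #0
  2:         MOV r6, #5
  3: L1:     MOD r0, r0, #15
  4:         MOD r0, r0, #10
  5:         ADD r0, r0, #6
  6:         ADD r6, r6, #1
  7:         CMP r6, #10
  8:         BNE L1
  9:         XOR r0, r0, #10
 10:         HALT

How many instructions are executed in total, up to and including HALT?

34

MOV r0, #0 → r0=0
MOV r6, #5 → r6=5
MOD r0, r0, #15 → r0=0%15=0
MOD r0, r0, #10 → r0=0%10=0
ADD r0, r0, #6 → r0=0+6=6
ADD r6, r6, #1 → r6=5+1=6
CMP r6, #10  (cmp 6,10)
BNE L1: taken
MOD r0, r0, #15 → r0=6%15=6
MOD r0, r0, #10 → r0=6%10=6
ADD r0, r0, #6 → r0=6+6=12
ADD r6, r6, #1 → r6=6+1=7
CMP r6, #10  (cmp 7,10)
BNE L1: taken
MOD r0, r0, #15 → r0=12%15=12
MOD r0, r0, #10 → r0=12%10=2
ADD r0, r0, #6 → r0=2+6=8
ADD r6, r6, #1 → r6=7+1=8
CMP r6, #10  (cmp 8,10)
BNE L1: taken
MOD r0, r0, #15 → r0=8%15=8
MOD r0, r0, #10 → r0=8%10=8
ADD r0, r0, #6 → r0=8+6=14
ADD r6, r6, #1 → r6=8+1=9
CMP r6, #10  (cmp 9,10)
BNE L1: taken
MOD r0, r0, #15 → r0=14%15=14
MOD r0, r0, #10 → r0=14%10=4
ADD r0, r0, #6 → r0=4+6=10
ADD r6, r6, #1 → r6=9+1=10
CMP r6, #10  (cmp 10,10)
BNE L1: not taken
XOR r0, r0, #10 → r0=10^10=0
halt.
Total executed instructions: 34.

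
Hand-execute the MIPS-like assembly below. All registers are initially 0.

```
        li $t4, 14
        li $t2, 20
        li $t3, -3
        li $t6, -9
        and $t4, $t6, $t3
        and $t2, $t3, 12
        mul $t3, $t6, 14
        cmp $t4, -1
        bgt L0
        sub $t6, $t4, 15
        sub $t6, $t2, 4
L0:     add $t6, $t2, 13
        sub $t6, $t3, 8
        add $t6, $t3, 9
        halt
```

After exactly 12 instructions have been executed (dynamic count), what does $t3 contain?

$t4=14
$t2=20
$t3=-3
$t6=-9
$t4=(-9)&(-3)=-11
$t2=(-3)&12=12
$t3=(-9)*14=-126
cmp $t4, -1  (cmp -11,-1)
bgt L0: not taken
$t6=(-11)-15=-26
$t6=12-4=8
$t6=12+13=25
After step 12: $t3 = -126.

-126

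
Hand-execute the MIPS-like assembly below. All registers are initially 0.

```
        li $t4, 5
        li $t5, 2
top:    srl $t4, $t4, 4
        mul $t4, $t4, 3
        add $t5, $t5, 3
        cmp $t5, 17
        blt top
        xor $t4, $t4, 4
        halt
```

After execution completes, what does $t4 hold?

li $t4, 5 → $t4=5
li $t5, 2 → $t5=2
srl $t4, $t4, 4 → $t4=5>>4=0
mul $t4, $t4, 3 → $t4=0*3=0
add $t5, $t5, 3 → $t5=2+3=5
cmp $t5, 17  (cmp 5,17)
blt top: taken
srl $t4, $t4, 4 → $t4=0>>4=0
mul $t4, $t4, 3 → $t4=0*3=0
add $t5, $t5, 3 → $t5=5+3=8
cmp $t5, 17  (cmp 8,17)
blt top: taken
srl $t4, $t4, 4 → $t4=0>>4=0
mul $t4, $t4, 3 → $t4=0*3=0
add $t5, $t5, 3 → $t5=8+3=11
cmp $t5, 17  (cmp 11,17)
blt top: taken
srl $t4, $t4, 4 → $t4=0>>4=0
mul $t4, $t4, 3 → $t4=0*3=0
add $t5, $t5, 3 → $t5=11+3=14
cmp $t5, 17  (cmp 14,17)
blt top: taken
srl $t4, $t4, 4 → $t4=0>>4=0
mul $t4, $t4, 3 → $t4=0*3=0
add $t5, $t5, 3 → $t5=14+3=17
cmp $t5, 17  (cmp 17,17)
blt top: not taken
xor $t4, $t4, 4 → $t4=0^4=4
halt.

4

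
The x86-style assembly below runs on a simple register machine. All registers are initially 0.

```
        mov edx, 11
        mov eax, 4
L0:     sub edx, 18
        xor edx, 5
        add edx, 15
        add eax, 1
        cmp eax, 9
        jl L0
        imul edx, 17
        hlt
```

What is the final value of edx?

after mov edx, 11: edx=11
after mov eax, 4: eax=4
after sub edx, 18: edx=11-18=-7
after xor edx, 5: edx=(-7)^5=-4
after add edx, 15: edx=(-4)+15=11
after add eax, 1: eax=4+1=5
cmp eax, 9  (cmp 5,9)
jl L0: taken
after sub edx, 18: edx=11-18=-7
after xor edx, 5: edx=(-7)^5=-4
after add edx, 15: edx=(-4)+15=11
after add eax, 1: eax=5+1=6
cmp eax, 9  (cmp 6,9)
jl L0: taken
after sub edx, 18: edx=11-18=-7
after xor edx, 5: edx=(-7)^5=-4
after add edx, 15: edx=(-4)+15=11
after add eax, 1: eax=6+1=7
cmp eax, 9  (cmp 7,9)
jl L0: taken
after sub edx, 18: edx=11-18=-7
after xor edx, 5: edx=(-7)^5=-4
after add edx, 15: edx=(-4)+15=11
after add eax, 1: eax=7+1=8
cmp eax, 9  (cmp 8,9)
jl L0: taken
after sub edx, 18: edx=11-18=-7
after xor edx, 5: edx=(-7)^5=-4
after add edx, 15: edx=(-4)+15=11
after add eax, 1: eax=8+1=9
cmp eax, 9  (cmp 9,9)
jl L0: not taken
after imul edx, 17: edx=11*17=187
halt.

187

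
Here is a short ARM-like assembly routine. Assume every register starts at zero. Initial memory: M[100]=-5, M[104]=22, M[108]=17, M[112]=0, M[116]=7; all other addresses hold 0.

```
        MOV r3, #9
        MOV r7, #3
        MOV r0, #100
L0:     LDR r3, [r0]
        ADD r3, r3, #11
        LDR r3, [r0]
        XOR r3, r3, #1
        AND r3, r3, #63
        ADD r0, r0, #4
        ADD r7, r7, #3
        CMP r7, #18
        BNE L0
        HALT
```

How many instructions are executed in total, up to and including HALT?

49

after MOV r3, #9: r3=9
after MOV r7, #3: r7=3
after MOV r0, #100: r0=100
after LDR r3, [r0]: r3=M[100]=-5
after ADD r3, r3, #11: r3=(-5)+11=6
after LDR r3, [r0]: r3=M[100]=-5
after XOR r3, r3, #1: r3=(-5)^1=-6
after AND r3, r3, #63: r3=(-6)&63=58
after ADD r0, r0, #4: r0=100+4=104
after ADD r7, r7, #3: r7=3+3=6
CMP r7, #18  (cmp 6,18)
BNE L0: taken
after LDR r3, [r0]: r3=M[104]=22
after ADD r3, r3, #11: r3=22+11=33
after LDR r3, [r0]: r3=M[104]=22
after XOR r3, r3, #1: r3=22^1=23
after AND r3, r3, #63: r3=23&63=23
after ADD r0, r0, #4: r0=104+4=108
after ADD r7, r7, #3: r7=6+3=9
CMP r7, #18  (cmp 9,18)
BNE L0: taken
after LDR r3, [r0]: r3=M[108]=17
after ADD r3, r3, #11: r3=17+11=28
after LDR r3, [r0]: r3=M[108]=17
after XOR r3, r3, #1: r3=17^1=16
after AND r3, r3, #63: r3=16&63=16
after ADD r0, r0, #4: r0=108+4=112
after ADD r7, r7, #3: r7=9+3=12
CMP r7, #18  (cmp 12,18)
BNE L0: taken
after LDR r3, [r0]: r3=M[112]=0
after ADD r3, r3, #11: r3=0+11=11
after LDR r3, [r0]: r3=M[112]=0
after XOR r3, r3, #1: r3=0^1=1
after AND r3, r3, #63: r3=1&63=1
after ADD r0, r0, #4: r0=112+4=116
after ADD r7, r7, #3: r7=12+3=15
CMP r7, #18  (cmp 15,18)
BNE L0: taken
after LDR r3, [r0]: r3=M[116]=7
after ADD r3, r3, #11: r3=7+11=18
after LDR r3, [r0]: r3=M[116]=7
after XOR r3, r3, #1: r3=7^1=6
after AND r3, r3, #63: r3=6&63=6
after ADD r0, r0, #4: r0=116+4=120
after ADD r7, r7, #3: r7=15+3=18
CMP r7, #18  (cmp 18,18)
BNE L0: not taken
halt.
Total executed instructions: 49.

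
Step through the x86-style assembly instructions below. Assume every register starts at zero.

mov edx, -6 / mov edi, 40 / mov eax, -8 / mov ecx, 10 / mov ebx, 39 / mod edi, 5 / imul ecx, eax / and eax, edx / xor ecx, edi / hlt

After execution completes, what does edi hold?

0

mov edx, -6 → edx=-6
mov edi, 40 → edi=40
mov eax, -8 → eax=-8
mov ecx, 10 → ecx=10
mov ebx, 39 → ebx=39
mod edi, 5 → edi=40%5=0
imul ecx, eax → ecx=10*(-8)=-80
and eax, edx → eax=(-8)&(-6)=-8
xor ecx, edi → ecx=(-80)^0=-80
halt.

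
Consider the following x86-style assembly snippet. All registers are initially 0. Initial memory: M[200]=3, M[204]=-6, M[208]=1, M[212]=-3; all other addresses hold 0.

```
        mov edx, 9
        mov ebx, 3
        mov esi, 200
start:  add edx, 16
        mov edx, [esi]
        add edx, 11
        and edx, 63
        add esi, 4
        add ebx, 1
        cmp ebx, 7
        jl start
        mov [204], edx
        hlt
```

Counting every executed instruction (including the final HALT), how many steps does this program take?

37

after mov edx, 9: edx=9
after mov ebx, 3: ebx=3
after mov esi, 200: esi=200
after add edx, 16: edx=9+16=25
after mov edx, [esi]: edx=M[200]=3
after add edx, 11: edx=3+11=14
after and edx, 63: edx=14&63=14
after add esi, 4: esi=200+4=204
after add ebx, 1: ebx=3+1=4
cmp ebx, 7  (cmp 4,7)
jl start: taken
after add edx, 16: edx=14+16=30
after mov edx, [esi]: edx=M[204]=-6
after add edx, 11: edx=(-6)+11=5
after and edx, 63: edx=5&63=5
after add esi, 4: esi=204+4=208
after add ebx, 1: ebx=4+1=5
cmp ebx, 7  (cmp 5,7)
jl start: taken
after add edx, 16: edx=5+16=21
after mov edx, [esi]: edx=M[208]=1
after add edx, 11: edx=1+11=12
after and edx, 63: edx=12&63=12
after add esi, 4: esi=208+4=212
after add ebx, 1: ebx=5+1=6
cmp ebx, 7  (cmp 6,7)
jl start: taken
after add edx, 16: edx=12+16=28
after mov edx, [esi]: edx=M[212]=-3
after add edx, 11: edx=(-3)+11=8
after and edx, 63: edx=8&63=8
after add esi, 4: esi=212+4=216
after add ebx, 1: ebx=6+1=7
cmp ebx, 7  (cmp 7,7)
jl start: not taken
mov [204], edx → M[204]=8
halt.
Total executed instructions: 37.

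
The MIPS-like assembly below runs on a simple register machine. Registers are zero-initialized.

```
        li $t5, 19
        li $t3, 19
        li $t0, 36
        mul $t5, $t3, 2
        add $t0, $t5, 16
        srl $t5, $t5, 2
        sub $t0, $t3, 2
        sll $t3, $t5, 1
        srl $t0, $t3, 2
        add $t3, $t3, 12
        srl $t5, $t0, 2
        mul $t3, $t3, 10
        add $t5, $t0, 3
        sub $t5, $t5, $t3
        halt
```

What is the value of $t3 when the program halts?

300

$t5=19
$t3=19
$t0=36
$t5=19*2=38
$t0=38+16=54
$t5=38>>2=9
$t0=19-2=17
$t3=9<<1=18
$t0=18>>2=4
$t3=18+12=30
$t5=4>>2=1
$t3=30*10=300
$t5=4+3=7
$t5=7-300=-293
halt.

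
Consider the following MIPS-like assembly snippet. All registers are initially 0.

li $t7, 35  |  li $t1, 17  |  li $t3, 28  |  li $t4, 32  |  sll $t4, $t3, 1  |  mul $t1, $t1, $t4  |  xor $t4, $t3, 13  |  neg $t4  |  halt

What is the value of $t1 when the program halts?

li $t7, 35 → $t7=35
li $t1, 17 → $t1=17
li $t3, 28 → $t3=28
li $t4, 32 → $t4=32
sll $t4, $t3, 1 → $t4=28<<1=56
mul $t1, $t1, $t4 → $t1=17*56=952
xor $t4, $t3, 13 → $t4=28^13=17
neg $t4 → $t4=-(17)=-17
halt.

952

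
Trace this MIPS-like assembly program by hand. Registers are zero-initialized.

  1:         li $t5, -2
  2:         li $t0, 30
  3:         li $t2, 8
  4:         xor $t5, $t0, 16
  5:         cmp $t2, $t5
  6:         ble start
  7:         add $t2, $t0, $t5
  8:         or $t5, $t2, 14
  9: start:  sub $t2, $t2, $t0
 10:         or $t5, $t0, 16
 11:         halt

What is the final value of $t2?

li $t5, -2 → $t5=-2
li $t0, 30 → $t0=30
li $t2, 8 → $t2=8
xor $t5, $t0, 16 → $t5=30^16=14
cmp $t2, $t5  (cmp 8,14)
ble start: taken
sub $t2, $t2, $t0 → $t2=8-30=-22
or $t5, $t0, 16 → $t5=30|16=30
halt.

-22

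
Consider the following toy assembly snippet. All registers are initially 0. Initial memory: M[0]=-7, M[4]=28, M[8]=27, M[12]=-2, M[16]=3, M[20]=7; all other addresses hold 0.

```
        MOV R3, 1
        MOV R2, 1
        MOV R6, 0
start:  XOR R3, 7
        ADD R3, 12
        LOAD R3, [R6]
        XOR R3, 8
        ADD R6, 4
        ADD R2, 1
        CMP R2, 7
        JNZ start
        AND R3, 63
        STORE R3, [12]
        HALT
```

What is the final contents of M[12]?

R3=1
R2=1
R6=0
R3=1^7=6
R3=6+12=18
R3=M[0]=-7
R3=(-7)^8=-15
R6=0+4=4
R2=1+1=2
CMP R2, 7  (cmp 2,7)
JNZ start: taken
R3=(-15)^7=-10
R3=(-10)+12=2
R3=M[4]=28
R3=28^8=20
R6=4+4=8
R2=2+1=3
CMP R2, 7  (cmp 3,7)
JNZ start: taken
R3=20^7=19
R3=19+12=31
R3=M[8]=27
R3=27^8=19
R6=8+4=12
R2=3+1=4
CMP R2, 7  (cmp 4,7)
JNZ start: taken
R3=19^7=20
R3=20+12=32
R3=M[12]=-2
R3=(-2)^8=-10
R6=12+4=16
R2=4+1=5
CMP R2, 7  (cmp 5,7)
JNZ start: taken
R3=(-10)^7=-15
R3=(-15)+12=-3
R3=M[16]=3
R3=3^8=11
R6=16+4=20
R2=5+1=6
CMP R2, 7  (cmp 6,7)
JNZ start: taken
R3=11^7=12
R3=12+12=24
R3=M[20]=7
R3=7^8=15
R6=20+4=24
R2=6+1=7
CMP R2, 7  (cmp 7,7)
JNZ start: not taken
R3=15&63=15
STORE R3, [12] → M[12]=15
halt.

15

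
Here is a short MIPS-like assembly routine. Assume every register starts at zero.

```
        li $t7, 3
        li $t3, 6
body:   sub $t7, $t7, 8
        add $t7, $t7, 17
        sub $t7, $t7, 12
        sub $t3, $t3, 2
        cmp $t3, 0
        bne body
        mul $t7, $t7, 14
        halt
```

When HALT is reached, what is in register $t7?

li $t7, 3 → $t7=3
li $t3, 6 → $t3=6
sub $t7, $t7, 8 → $t7=3-8=-5
add $t7, $t7, 17 → $t7=(-5)+17=12
sub $t7, $t7, 12 → $t7=12-12=0
sub $t3, $t3, 2 → $t3=6-2=4
cmp $t3, 0  (cmp 4,0)
bne body: taken
sub $t7, $t7, 8 → $t7=0-8=-8
add $t7, $t7, 17 → $t7=(-8)+17=9
sub $t7, $t7, 12 → $t7=9-12=-3
sub $t3, $t3, 2 → $t3=4-2=2
cmp $t3, 0  (cmp 2,0)
bne body: taken
sub $t7, $t7, 8 → $t7=(-3)-8=-11
add $t7, $t7, 17 → $t7=(-11)+17=6
sub $t7, $t7, 12 → $t7=6-12=-6
sub $t3, $t3, 2 → $t3=2-2=0
cmp $t3, 0  (cmp 0,0)
bne body: not taken
mul $t7, $t7, 14 → $t7=(-6)*14=-84
halt.

-84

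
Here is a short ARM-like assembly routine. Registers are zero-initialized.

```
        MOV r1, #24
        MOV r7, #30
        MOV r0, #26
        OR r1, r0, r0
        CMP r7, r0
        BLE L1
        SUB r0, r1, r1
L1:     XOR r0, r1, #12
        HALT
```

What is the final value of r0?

22

r1=24
r7=30
r0=26
r1=26|26=26
CMP r7, r0  (cmp 30,26)
BLE L1: not taken
r0=26-26=0
r0=26^12=22
halt.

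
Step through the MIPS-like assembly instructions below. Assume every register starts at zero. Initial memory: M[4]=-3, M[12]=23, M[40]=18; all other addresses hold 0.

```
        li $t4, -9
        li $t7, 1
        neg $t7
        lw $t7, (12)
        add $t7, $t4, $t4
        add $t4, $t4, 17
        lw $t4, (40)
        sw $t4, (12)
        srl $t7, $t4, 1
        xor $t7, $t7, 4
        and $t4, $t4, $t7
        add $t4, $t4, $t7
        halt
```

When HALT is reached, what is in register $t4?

13

$t4=-9
$t7=1
$t7=-(1)=-1
$t7=M[12]=23
$t7=(-9)+(-9)=-18
$t4=(-9)+17=8
$t4=M[40]=18
sw $t4, (12) → M[12]=18
$t7=18>>1=9
$t7=9^4=13
$t4=18&13=0
$t4=0+13=13
halt.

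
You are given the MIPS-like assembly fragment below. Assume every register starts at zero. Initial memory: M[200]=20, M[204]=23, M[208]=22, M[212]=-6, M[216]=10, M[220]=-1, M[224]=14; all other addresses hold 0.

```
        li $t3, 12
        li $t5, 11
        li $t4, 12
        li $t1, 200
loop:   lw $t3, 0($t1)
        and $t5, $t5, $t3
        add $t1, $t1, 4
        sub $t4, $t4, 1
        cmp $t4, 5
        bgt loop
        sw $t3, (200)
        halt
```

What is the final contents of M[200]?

li $t3, 12 → $t3=12
li $t5, 11 → $t5=11
li $t4, 12 → $t4=12
li $t1, 200 → $t1=200
lw $t3, 0($t1) → $t3=M[200]=20
and $t5, $t5, $t3 → $t5=11&20=0
add $t1, $t1, 4 → $t1=200+4=204
sub $t4, $t4, 1 → $t4=12-1=11
cmp $t4, 5  (cmp 11,5)
bgt loop: taken
lw $t3, 0($t1) → $t3=M[204]=23
and $t5, $t5, $t3 → $t5=0&23=0
add $t1, $t1, 4 → $t1=204+4=208
sub $t4, $t4, 1 → $t4=11-1=10
cmp $t4, 5  (cmp 10,5)
bgt loop: taken
lw $t3, 0($t1) → $t3=M[208]=22
and $t5, $t5, $t3 → $t5=0&22=0
add $t1, $t1, 4 → $t1=208+4=212
sub $t4, $t4, 1 → $t4=10-1=9
cmp $t4, 5  (cmp 9,5)
bgt loop: taken
lw $t3, 0($t1) → $t3=M[212]=-6
and $t5, $t5, $t3 → $t5=0&(-6)=0
add $t1, $t1, 4 → $t1=212+4=216
sub $t4, $t4, 1 → $t4=9-1=8
cmp $t4, 5  (cmp 8,5)
bgt loop: taken
lw $t3, 0($t1) → $t3=M[216]=10
and $t5, $t5, $t3 → $t5=0&10=0
add $t1, $t1, 4 → $t1=216+4=220
sub $t4, $t4, 1 → $t4=8-1=7
cmp $t4, 5  (cmp 7,5)
bgt loop: taken
lw $t3, 0($t1) → $t3=M[220]=-1
and $t5, $t5, $t3 → $t5=0&(-1)=0
add $t1, $t1, 4 → $t1=220+4=224
sub $t4, $t4, 1 → $t4=7-1=6
cmp $t4, 5  (cmp 6,5)
bgt loop: taken
lw $t3, 0($t1) → $t3=M[224]=14
and $t5, $t5, $t3 → $t5=0&14=0
add $t1, $t1, 4 → $t1=224+4=228
sub $t4, $t4, 1 → $t4=6-1=5
cmp $t4, 5  (cmp 5,5)
bgt loop: not taken
sw $t3, (200) → M[200]=14
halt.

14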